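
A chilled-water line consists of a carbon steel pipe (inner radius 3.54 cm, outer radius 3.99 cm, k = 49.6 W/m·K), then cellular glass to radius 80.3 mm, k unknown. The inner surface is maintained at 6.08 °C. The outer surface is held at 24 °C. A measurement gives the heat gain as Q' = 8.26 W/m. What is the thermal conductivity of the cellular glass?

ΣR = ΔT/Q' = |6.08 − 24|/8.26 = 2.169 m·K/W
Known resistances:
  R'_carbon steel = ln(0.0399/0.0354)/(2πk) = 0.1197/(2π·49.6) = 3.840×10^-4 m·K/W
R_cellular glass = ΣR − ΣR_known = 2.169 − 3.840×10^-4 = 2.169 m·K/W
ln(r₂/r₁)/(2πk) = 2.169 ⇒ k = 0.6994/(2π·2.169) = 0.0513 W/m·K

k = 0.0513 W/m·K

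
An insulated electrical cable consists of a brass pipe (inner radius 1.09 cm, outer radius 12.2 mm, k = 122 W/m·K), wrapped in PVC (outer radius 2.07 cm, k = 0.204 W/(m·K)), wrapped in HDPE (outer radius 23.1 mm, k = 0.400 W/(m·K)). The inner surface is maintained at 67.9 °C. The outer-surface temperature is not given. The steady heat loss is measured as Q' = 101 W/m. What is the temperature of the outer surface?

T_out = 21.8 °C

Sum the resistances:
  R'_brass = ln(0.0122/0.0109)/(2πk) = 0.1127/(2π·122) = 1.470×10^-4 m·K/W
  R'_PVC = ln(0.0207/0.0122)/(2πk) = 0.5287/(2π·0.204) = 0.4125 m·K/W
  R'_HDPE = ln(0.0231/0.0207)/(2πk) = 0.1097/(2π·0.400) = 0.04365 m·K/W
ΣR = 0.4563 m·K/W
ΔT = Q'·ΣR = 101 × 0.4563 = 46.09 K
Heat flows outward, so T_out = T_in − ΔT = 67.9 − 46.09 = 21.8 °C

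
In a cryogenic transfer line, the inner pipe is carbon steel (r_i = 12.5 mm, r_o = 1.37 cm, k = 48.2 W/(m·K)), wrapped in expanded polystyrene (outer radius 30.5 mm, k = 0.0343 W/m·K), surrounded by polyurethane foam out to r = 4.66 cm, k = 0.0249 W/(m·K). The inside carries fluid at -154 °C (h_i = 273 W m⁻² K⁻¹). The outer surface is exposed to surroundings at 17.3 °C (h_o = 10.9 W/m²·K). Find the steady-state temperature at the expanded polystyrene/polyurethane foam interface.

T = -59.0 °C

Resistance network (inner→outer):
  R'_conv,in = 1/(2πr h) = 1/(2π·0.0125·273) = 0.04664 m·K/W
  R'_carbon steel = ln(0.0137/0.0125)/(2πk) = 0.09167/(2π·48.2) = 3.027×10^-4 m·K/W
  R'_expanded polystyrene = ln(0.0305/0.0137)/(2πk) = 0.8003/(2π·0.0343) = 3.714 m·K/W
  R'_polyurethane foam = ln(0.0466/0.0305)/(2πk) = 0.4239/(2π·0.0249) = 2.709 m·K/W
  R'_conv,out = 1/(2πr h) = 1/(2π·0.0466·10.9) = 0.3133 m·K/W
ΣR = 0.04664 + 3.027×10^-4 + 3.714 + 2.709 + 0.3133 = 6.783 m·K/W
Q' = ΔT/ΣR = (-154 °C − 17.3 °C)/6.783 = -25.25 W/m
From the inner boundary to the expanded polystyrene/polyurethane foam interface, ΣR_partial = 3.761 m·K/W.
T_interface = T_in − Q'·ΣR_partial = -154 °C − (-25.25)(3.761) = -59.0 °C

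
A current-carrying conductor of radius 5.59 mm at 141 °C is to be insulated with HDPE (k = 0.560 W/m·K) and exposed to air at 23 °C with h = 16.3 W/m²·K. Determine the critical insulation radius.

For a cylinder, r_cr = k_ins/h = 0.560/16.3 = 0.0344 m = 3.44 cm

r_cr = 3.44 cm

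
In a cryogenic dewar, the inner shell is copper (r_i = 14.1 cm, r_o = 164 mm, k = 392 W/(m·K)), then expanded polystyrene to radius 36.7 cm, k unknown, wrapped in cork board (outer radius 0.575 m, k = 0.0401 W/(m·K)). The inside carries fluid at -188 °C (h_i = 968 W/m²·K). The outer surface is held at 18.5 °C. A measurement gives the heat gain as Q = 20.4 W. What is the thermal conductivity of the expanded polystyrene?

k = 0.0329 W/m·K

ΣR = ΔT/Q = |-188 − 18.5|/20.4 = 10.12 K/W
Known resistances:
  R_conv,in = 1/(4πr²h) = 1/(4π·0.141²·968) = 0.004135 K/W
  R_copper = (1/0.141 − 1/0.164)/(4πk) = 0.9946/(4π·392) = 2.019×10^-4 K/W
  R_cork board = (1/0.367 − 1/0.575)/(4πk) = 0.9857/(4π·0.0401) = 1.956 K/W
R_expanded polystyrene = ΣR − ΣR_known = 10.12 − 1.960 = 8.160 K/W
(1/r₁−1/r₂)/(4πk) = 8.160 ⇒ k = 3.373/(4π·8.160) = 0.0329 W/m·K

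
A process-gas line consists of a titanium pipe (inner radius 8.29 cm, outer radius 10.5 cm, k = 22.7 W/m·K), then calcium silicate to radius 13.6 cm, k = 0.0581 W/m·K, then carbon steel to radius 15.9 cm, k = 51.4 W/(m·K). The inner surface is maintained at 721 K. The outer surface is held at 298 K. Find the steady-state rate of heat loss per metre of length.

Resistance network (inner→outer):
  R'_titanium = ln(0.105/0.0829)/(2πk) = 0.2363/(2π·22.7) = 0.001657 m·K/W
  R'_calcium silicate = ln(0.136/0.105)/(2πk) = 0.2587/(2π·0.0581) = 0.7086 m·K/W
  R'_carbon steel = ln(0.159/0.136)/(2πk) = 0.1562/(2π·51.4) = 4.838×10^-4 m·K/W
ΣR = 0.001657 + 0.7086 + 4.838×10^-4 = 0.7107 m·K/W
Q' = ΔT/ΣR = (721 K − 298 K)/0.7107 = 595 W/m

Q' = 595 W/m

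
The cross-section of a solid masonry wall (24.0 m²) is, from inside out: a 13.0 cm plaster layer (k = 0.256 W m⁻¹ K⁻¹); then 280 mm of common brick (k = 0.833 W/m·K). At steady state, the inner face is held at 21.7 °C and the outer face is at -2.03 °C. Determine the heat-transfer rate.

Q = 675 W

Treat each layer as a resistance in series:
  R_plaster = L/(kA) = 0.130/(0.256·24.0) = 0.02116 K/W
  R_common brick = L/(kA) = 0.280/(0.833·24.0) = 0.01401 K/W
ΣR = 0.02116 + 0.01401 = 0.03517 K/W
Q = ΔT/ΣR = (21.7 °C − -2.03 °C)/0.03517 = 675 W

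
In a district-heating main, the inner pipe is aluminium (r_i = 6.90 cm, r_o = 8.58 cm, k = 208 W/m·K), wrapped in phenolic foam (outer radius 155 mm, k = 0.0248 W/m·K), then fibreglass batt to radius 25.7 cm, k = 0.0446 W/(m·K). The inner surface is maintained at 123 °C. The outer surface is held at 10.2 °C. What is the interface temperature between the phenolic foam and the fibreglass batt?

Treat each layer as a resistance in series:
  R'_aluminium = ln(0.0858/0.0690)/(2πk) = 0.2179/(2π·208) = 1.667×10^-4 m·K/W
  R'_phenolic foam = ln(0.155/0.0858)/(2πk) = 0.5914/(2π·0.0248) = 3.795 m·K/W
  R'_fibreglass batt = ln(0.257/0.155)/(2πk) = 0.5057/(2π·0.0446) = 1.804 m·K/W
ΣR = 1.667×10^-4 + 3.795 + 1.804 = 5.599 m·K/W
Q' = ΔT/ΣR = (123 °C − 10.2 °C)/5.599 = 20.15 W/m
From the inner boundary to the phenolic foam/fibreglass batt interface, ΣR_partial = 3.795 m·K/W.
T_interface = T_in − Q'·ΣR_partial = 123 °C − (20.15)(3.795) = 46.5 °C

T = 46.5 °C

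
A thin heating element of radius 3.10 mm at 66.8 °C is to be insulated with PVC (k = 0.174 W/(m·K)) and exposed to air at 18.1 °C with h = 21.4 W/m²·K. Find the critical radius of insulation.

For a cylinder, r_cr = k_ins/h = 0.174/21.4 = 0.00813 m = 0.813 cm

r_cr = 0.813 cm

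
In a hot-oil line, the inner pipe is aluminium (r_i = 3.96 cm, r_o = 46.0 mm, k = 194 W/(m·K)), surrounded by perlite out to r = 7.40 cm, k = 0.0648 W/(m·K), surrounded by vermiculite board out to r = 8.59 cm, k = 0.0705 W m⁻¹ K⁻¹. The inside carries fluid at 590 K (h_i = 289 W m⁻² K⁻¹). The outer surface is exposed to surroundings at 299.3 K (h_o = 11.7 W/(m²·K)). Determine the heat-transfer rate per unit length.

Q' = 173 W/m

Series thermal resistances, inner to outer:
  R'_conv,in = 1/(2πr h) = 1/(2π·0.0396·289) = 0.01391 m·K/W
  R'_aluminium = ln(0.0460/0.0396)/(2πk) = 0.1498/(2π·194) = 1.229×10^-4 m·K/W
  R'_perlite = ln(0.0740/0.0460)/(2πk) = 0.4754/(2π·0.0648) = 1.168 m·K/W
  R'_vermiculite board = ln(0.0859/0.0740)/(2πk) = 0.1491/(2π·0.0705) = 0.3366 m·K/W
  R'_conv,out = 1/(2πr h) = 1/(2π·0.0859·11.7) = 0.1584 m·K/W
ΣR = 0.01391 + 1.229×10^-4 + 1.168 + 0.3366 + 0.1584 = 1.677 m·K/W
Q' = ΔT/ΣR = (590 K − 299.3 K)/1.677 = 173 W/m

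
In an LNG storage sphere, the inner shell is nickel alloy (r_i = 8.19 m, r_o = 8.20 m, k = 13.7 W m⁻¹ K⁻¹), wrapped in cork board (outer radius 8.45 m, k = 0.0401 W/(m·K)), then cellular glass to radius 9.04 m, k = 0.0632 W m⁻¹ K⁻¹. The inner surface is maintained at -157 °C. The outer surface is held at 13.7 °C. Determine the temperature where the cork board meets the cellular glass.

Series thermal resistances, inner to outer:
  R_nickel alloy = (1/8.19 − 1/8.20)/(4πk) = 1.489×10^-4/(4π·13.7) = 8.649×10^-7 K/W
  R_cork board = (1/8.20 − 1/8.45)/(4πk) = 0.003608/(4π·0.0401) = 0.007160 K/W
  R_cellular glass = (1/8.45 − 1/9.04)/(4πk) = 0.007724/(4π·0.0632) = 0.009725 K/W
ΣR = 8.649×10^-7 + 0.007160 + 0.009725 = 0.01689 K/W
Q = ΔT/ΣR = (-157 °C − 13.7 °C)/0.01689 = -10110 W
From the inner boundary to the cork board/cellular glass interface, ΣR_partial = 0.007161 K/W.
T_interface = T_in − Q·ΣR_partial = -157 °C − (-10110)(0.007161) = -84.6 °C

T = -84.6 °C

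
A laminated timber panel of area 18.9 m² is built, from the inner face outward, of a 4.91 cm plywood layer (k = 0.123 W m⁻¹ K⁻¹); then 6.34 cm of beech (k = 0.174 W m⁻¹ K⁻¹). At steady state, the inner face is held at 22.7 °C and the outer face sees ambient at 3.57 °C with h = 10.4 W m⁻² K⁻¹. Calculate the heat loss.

Treat each layer as a resistance in series:
  R_plywood = L/(kA) = 0.0491/(0.123·18.9) = 0.02112 K/W
  R_beech = L/(kA) = 0.0634/(0.174·18.9) = 0.01928 K/W
  R_conv,out = 1/(hA) = 1/(10.4·18.9) = 0.005088 K/W
ΣR = 0.02112 + 0.01928 + 0.005088 = 0.04549 K/W
Q = ΔT/ΣR = (22.7 °C − 3.57 °C)/0.04549 = 421 W

Q = 421 W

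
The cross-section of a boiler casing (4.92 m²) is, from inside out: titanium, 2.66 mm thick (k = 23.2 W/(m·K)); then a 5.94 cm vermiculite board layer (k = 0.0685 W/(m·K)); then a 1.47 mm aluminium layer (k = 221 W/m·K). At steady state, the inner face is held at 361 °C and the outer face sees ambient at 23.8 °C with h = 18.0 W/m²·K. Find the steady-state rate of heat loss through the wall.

Q = 1800 W

Resistance network (inner→outer):
  R_titanium = L/(kA) = 0.00266/(23.2·4.92) = 2.330×10^-5 K/W
  R_vermiculite board = L/(kA) = 0.0594/(0.0685·4.92) = 0.1763 K/W
  R_aluminium = L/(kA) = 0.00147/(221·4.92) = 1.352×10^-6 K/W
  R_conv,out = 1/(hA) = 1/(18.0·4.92) = 0.01129 K/W
ΣR = 2.330×10^-5 + 0.1763 + 1.352×10^-6 + 0.01129 = 0.1876 K/W
Q = ΔT/ΣR = (361 °C − 23.8 °C)/0.1876 = 1800 W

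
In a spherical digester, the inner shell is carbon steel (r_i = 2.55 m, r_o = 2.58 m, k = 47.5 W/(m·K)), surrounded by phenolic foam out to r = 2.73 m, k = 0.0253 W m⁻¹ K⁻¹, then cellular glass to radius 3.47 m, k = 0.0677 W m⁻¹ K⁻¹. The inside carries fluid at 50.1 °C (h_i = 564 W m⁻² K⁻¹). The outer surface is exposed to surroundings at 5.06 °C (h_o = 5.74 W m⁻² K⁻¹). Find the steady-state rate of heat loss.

Q = 282 W

Resistance network (inner→outer):
  R_conv,in = 1/(4πr²h) = 1/(4π·2.55²·564) = 2.170×10^-5 K/W
  R_carbon steel = (1/2.55 − 1/2.58)/(4πk) = 0.004560/(4π·47.5) = 7.639×10^-6 K/W
  R_phenolic foam = (1/2.58 − 1/2.73)/(4πk) = 0.02130/(4π·0.0253) = 0.06699 K/W
  R_cellular glass = (1/2.73 − 1/3.47)/(4πk) = 0.07812/(4π·0.0677) = 0.09182 K/W
  R_conv,out = 1/(4πr²h) = 1/(4π·3.47²·5.74) = 0.001151 K/W
ΣR = 2.170×10^-5 + 7.639×10^-6 + 0.06699 + 0.09182 + 0.001151 = 0.1600 K/W
Q = ΔT/ΣR = (50.1 °C − 5.06 °C)/0.1600 = 282 W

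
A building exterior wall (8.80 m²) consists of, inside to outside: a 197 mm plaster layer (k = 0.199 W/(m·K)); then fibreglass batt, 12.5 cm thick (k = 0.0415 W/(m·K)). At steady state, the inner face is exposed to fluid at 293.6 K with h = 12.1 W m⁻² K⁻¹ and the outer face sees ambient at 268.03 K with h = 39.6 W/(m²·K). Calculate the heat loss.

Q = 54.7 W

Resistance network (inner→outer):
  R_conv,in = 1/(hA) = 1/(12.1·8.80) = 0.009391 K/W
  R_plaster = L/(kA) = 0.197/(0.199·8.80) = 0.1125 K/W
  R_fibreglass batt = L/(kA) = 0.125/(0.0415·8.80) = 0.3423 K/W
  R_conv,out = 1/(hA) = 1/(39.6·8.80) = 0.002870 K/W
ΣR = 0.009391 + 0.1125 + 0.3423 + 0.002870 = 0.4671 K/W
Q = ΔT/ΣR = (293.6 K − 268.03 K)/0.4671 = 54.7 W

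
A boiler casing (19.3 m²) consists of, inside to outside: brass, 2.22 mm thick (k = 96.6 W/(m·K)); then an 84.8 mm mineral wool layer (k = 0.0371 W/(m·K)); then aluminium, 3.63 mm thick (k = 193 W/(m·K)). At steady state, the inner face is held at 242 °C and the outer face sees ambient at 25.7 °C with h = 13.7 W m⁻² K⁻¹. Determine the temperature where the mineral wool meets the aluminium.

T = 32.4 °C

Resistance network (inner→outer):
  R_brass = L/(kA) = 0.00222/(96.6·19.3) = 1.191×10^-6 K/W
  R_mineral wool = L/(kA) = 0.0848/(0.0371·19.3) = 0.1184 K/W
  R_aluminium = L/(kA) = 0.00363/(193·19.3) = 9.745×10^-7 K/W
  R_conv,out = 1/(hA) = 1/(13.7·19.3) = 0.003782 K/W
ΣR = 1.191×10^-6 + 0.1184 + 9.745×10^-7 + 0.003782 = 0.1222 K/W
Q = ΔT/ΣR = (242 °C − 25.7 °C)/0.1222 = 1770 W
From the inner boundary to the mineral wool/aluminium interface, ΣR_partial = 0.1184 K/W.
T_interface = T_in − Q·ΣR_partial = 242 °C − (1770)(0.1184) = 32.4 °C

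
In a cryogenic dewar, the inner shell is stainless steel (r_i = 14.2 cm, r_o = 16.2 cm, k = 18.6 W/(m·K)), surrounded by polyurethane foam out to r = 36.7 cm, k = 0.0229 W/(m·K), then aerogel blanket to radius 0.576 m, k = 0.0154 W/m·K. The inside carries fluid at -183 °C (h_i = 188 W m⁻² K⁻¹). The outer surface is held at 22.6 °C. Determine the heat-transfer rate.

Q = 12.0 W

Treat each layer as a resistance in series:
  R_conv,in = 1/(4πr²h) = 1/(4π·0.142²·188) = 0.02099 K/W
  R_stainless steel = (1/0.142 − 1/0.162)/(4πk) = 0.8694/(4π·18.6) = 0.003720 K/W
  R_polyurethane foam = (1/0.162 − 1/0.367)/(4πk) = 3.448/(4π·0.0229) = 11.98 K/W
  R_aerogel blanket = (1/0.367 − 1/0.576)/(4πk) = 0.9887/(4π·0.0154) = 5.109 K/W
ΣR = 0.02099 + 0.003720 + 11.98 + 5.109 = 17.11 K/W
Q = ΔT/ΣR = (-183 °C − 22.6 °C)/17.11 = -12.0 W
(Negative Q ⇒ heat flows inward; heat gain = 12.0 W.)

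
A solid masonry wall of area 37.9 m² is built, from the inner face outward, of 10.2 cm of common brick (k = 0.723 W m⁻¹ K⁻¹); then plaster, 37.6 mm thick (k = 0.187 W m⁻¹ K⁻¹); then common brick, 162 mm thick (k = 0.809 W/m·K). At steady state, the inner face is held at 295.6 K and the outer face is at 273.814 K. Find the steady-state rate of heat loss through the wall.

Treat each layer as a resistance in series:
  R_common brick = L/(kA) = 0.102/(0.723·37.9) = 0.003722 K/W
  R_plaster = L/(kA) = 0.0376/(0.187·37.9) = 0.005305 K/W
  R_common brick = L/(kA) = 0.162/(0.809·37.9) = 0.005284 K/W
ΣR = 0.003722 + 0.005305 + 0.005284 = 0.01431 K/W
Q = ΔT/ΣR = (295.6 K − 273.814 K)/0.01431 = 1520 W

Q = 1520 W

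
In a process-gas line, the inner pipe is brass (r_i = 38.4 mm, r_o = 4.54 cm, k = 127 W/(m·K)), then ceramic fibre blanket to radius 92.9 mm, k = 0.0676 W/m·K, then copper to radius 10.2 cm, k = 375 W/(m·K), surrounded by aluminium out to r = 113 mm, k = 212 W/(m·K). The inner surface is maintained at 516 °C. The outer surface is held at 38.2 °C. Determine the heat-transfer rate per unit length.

Resistance network (inner→outer):
  R'_brass = ln(0.0454/0.0384)/(2πk) = 0.1675/(2π·127) = 2.099×10^-4 m·K/W
  R'_ceramic fibre blanket = ln(0.0929/0.0454)/(2πk) = 0.7160/(2π·0.0676) = 1.686 m·K/W
  R'_copper = ln(0.102/0.0929)/(2πk) = 0.09345/(2π·375) = 3.966×10^-5 m·K/W
  R'_aluminium = ln(0.113/0.102)/(2πk) = 0.1024/(2π·212) = 7.689×10^-5 m·K/W
ΣR = 2.099×10^-4 + 1.686 + 3.966×10^-5 + 7.689×10^-5 = 1.686 m·K/W
Q' = ΔT/ΣR = (516 °C − 38.2 °C)/1.686 = 283 W/m

Q' = 283 W/m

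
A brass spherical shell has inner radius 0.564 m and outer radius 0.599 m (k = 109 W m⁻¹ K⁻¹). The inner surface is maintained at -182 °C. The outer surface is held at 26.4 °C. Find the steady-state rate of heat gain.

Q = 2.76×10^6 W

Q = 4πk·ΔT/(1/r₁ − 1/r₂) = 4π × 109 × 208.4 / (1/0.564 − 1/0.599) = 2.76×10^6 W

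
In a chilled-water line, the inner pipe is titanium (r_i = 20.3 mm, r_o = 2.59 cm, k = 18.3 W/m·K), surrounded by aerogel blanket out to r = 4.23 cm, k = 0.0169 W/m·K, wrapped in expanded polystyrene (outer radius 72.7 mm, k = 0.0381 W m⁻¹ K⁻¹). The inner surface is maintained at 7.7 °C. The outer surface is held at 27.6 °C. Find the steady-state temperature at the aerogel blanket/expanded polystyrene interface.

Series thermal resistances, inner to outer:
  R'_titanium = ln(0.0259/0.0203)/(2πk) = 0.2436/(2π·18.3) = 0.002119 m·K/W
  R'_aerogel blanket = ln(0.0423/0.0259)/(2πk) = 0.4905/(2π·0.0169) = 4.620 m·K/W
  R'_expanded polystyrene = ln(0.0727/0.0423)/(2πk) = 0.5416/(2π·0.0381) = 2.262 m·K/W
ΣR = 0.002119 + 4.620 + 2.262 = 6.884 m·K/W
Q' = ΔT/ΣR = (7.7 °C − 27.6 °C)/6.884 = -2.891 W/m
From the inner boundary to the aerogel blanket/expanded polystyrene interface, ΣR_partial = 4.622 m·K/W.
T_interface = T_in − Q'·ΣR_partial = 7.7 °C − (-2.891)(4.622) = 21.1 °C

T = 21.1 °C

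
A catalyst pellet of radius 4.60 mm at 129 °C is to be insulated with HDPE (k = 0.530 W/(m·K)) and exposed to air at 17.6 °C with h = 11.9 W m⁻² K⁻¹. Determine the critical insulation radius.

For a sphere, r_cr = 2k_ins/h = 2·0.530/11.9 = 0.0891 m = 8.91 cm

r_cr = 8.91 cm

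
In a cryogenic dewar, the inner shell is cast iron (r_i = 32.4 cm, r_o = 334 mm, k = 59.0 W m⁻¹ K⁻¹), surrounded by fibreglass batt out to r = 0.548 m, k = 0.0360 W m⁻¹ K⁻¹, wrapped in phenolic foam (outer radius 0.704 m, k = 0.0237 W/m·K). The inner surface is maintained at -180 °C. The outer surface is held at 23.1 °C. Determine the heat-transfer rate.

Treat each layer as a resistance in series:
  R_cast iron = (1/0.324 − 1/0.334)/(4πk) = 0.09241/(4π·59.0) = 1.246×10^-4 K/W
  R_fibreglass batt = (1/0.334 − 1/0.548)/(4πk) = 1.169/(4π·0.0360) = 2.584 K/W
  R_phenolic foam = (1/0.548 − 1/0.704)/(4πk) = 0.4044/(4π·0.0237) = 1.358 K/W
ΣR = 1.246×10^-4 + 2.584 + 1.358 = 3.942 K/W
Q = ΔT/ΣR = (-180 °C − 23.1 °C)/3.942 = -51.5 W
(Negative Q ⇒ heat flows inward; heat gain = 51.5 W.)

Q = 51.5 W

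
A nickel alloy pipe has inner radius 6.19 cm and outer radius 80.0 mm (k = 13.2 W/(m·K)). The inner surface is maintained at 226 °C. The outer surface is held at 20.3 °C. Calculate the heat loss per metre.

Q' = 2πk·ΔT/ln(r₂/r₁) = 2π × 13.2 × 205.7 / ln(0.0800/0.0619) = 66500 W/m

Q' = 66500 W/m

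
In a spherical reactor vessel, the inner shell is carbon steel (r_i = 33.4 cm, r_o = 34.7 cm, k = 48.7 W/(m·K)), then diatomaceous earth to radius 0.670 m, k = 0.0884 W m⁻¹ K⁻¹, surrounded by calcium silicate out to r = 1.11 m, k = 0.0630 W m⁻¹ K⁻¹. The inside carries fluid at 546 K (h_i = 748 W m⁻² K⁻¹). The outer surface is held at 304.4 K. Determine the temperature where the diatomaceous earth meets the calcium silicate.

Treat each layer as a resistance in series:
  R_conv,in = 1/(4πr²h) = 1/(4π·0.334²·748) = 9.537×10^-4 K/W
  R_carbon steel = (1/0.334 − 1/0.347)/(4πk) = 0.1122/(4π·48.7) = 1.833×10^-4 K/W
  R_diatomaceous earth = (1/0.347 − 1/0.670)/(4πk) = 1.389/(4π·0.0884) = 1.251 K/W
  R_calcium silicate = (1/0.670 − 1/1.11)/(4πk) = 0.5916/(4π·0.0630) = 0.7473 K/W
ΣR = 9.537×10^-4 + 1.833×10^-4 + 1.251 + 0.7473 = 1.999 K/W
Q = ΔT/ΣR = (546 K − 304.4 K)/1.999 = 120.9 W
From the inner boundary to the diatomaceous earth/calcium silicate interface, ΣR_partial = 1.252 K/W.
T_interface = T_in − Q·ΣR_partial = 546 K − (120.9)(1.252) = 395 K

T = 395 K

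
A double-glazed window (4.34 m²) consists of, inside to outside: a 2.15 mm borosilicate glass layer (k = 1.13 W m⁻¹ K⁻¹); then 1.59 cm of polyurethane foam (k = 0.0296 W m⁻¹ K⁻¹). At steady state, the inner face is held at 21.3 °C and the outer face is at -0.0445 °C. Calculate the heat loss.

Q = 172 W

Series thermal resistances, inner to outer:
  R_borosilicate glass = L/(kA) = 0.00215/(1.13·4.34) = 4.384×10^-4 K/W
  R_polyurethane foam = L/(kA) = 0.0159/(0.0296·4.34) = 0.1238 K/W
ΣR = 4.384×10^-4 + 0.1238 = 0.1242 K/W
Q = ΔT/ΣR = (21.3 °C − -0.0445 °C)/0.1242 = 172 W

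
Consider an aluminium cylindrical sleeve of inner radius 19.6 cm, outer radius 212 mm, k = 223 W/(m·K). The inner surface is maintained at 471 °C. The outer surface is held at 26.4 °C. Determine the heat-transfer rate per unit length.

Q' = 2πk·ΔT/ln(r₂/r₁) = 2π × 223 × 444.6 / ln(0.212/0.196) = 7.94×10^6 W/m

Q' = 7940 kW/m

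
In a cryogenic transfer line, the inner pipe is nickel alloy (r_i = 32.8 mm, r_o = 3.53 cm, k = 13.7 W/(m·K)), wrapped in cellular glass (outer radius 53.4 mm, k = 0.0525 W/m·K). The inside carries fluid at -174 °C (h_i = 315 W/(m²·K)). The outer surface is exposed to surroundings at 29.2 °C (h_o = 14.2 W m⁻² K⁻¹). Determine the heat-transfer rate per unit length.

Q' = 137 W/m

Resistance network (inner→outer):
  R'_conv,in = 1/(2πr h) = 1/(2π·0.0328·315) = 0.01540 m·K/W
  R'_nickel alloy = ln(0.0353/0.0328)/(2πk) = 0.07345/(2π·13.7) = 8.533×10^-4 m·K/W
  R'_cellular glass = ln(0.0534/0.0353)/(2πk) = 0.4139/(2π·0.0525) = 1.255 m·K/W
  R'_conv,out = 1/(2πr h) = 1/(2π·0.0534·14.2) = 0.2099 m·K/W
ΣR = 0.01540 + 8.533×10^-4 + 1.255 + 0.2099 = 1.481 m·K/W
Q' = ΔT/ΣR = (-174 °C − 29.2 °C)/1.481 = -137 W/m
(Negative Q' ⇒ heat flows inward; heat gain = 137 W/m.)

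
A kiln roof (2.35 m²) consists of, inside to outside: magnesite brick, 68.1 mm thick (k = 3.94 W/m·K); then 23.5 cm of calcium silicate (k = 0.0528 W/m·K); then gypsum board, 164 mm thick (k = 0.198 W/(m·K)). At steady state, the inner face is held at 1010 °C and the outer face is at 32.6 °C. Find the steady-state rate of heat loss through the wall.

Series thermal resistances, inner to outer:
  R_magnesite brick = L/(kA) = 0.0681/(3.94·2.35) = 0.007355 K/W
  R_calcium silicate = L/(kA) = 0.235/(0.0528·2.35) = 1.894 K/W
  R_gypsum board = L/(kA) = 0.164/(0.198·2.35) = 0.3525 K/W
ΣR = 0.007355 + 1.894 + 0.3525 = 2.254 K/W
Q = ΔT/ΣR = (1010 °C − 32.6 °C)/2.254 = 434 W

Q = 434 W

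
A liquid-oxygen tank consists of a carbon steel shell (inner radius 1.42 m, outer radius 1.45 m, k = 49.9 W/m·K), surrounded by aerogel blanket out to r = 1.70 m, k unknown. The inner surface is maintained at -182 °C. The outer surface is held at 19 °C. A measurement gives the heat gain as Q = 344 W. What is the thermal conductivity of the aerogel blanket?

ΣR = ΔT/Q = |-182 − 19|/344 = 0.5843 K/W
Known resistances:
  R_carbon steel = (1/1.42 − 1/1.45)/(4πk) = 0.01457/(4π·49.9) = 2.324×10^-5 K/W
R_aerogel blanket = ΣR − ΣR_known = 0.5843 − 2.324×10^-5 = 0.5843 K/W
(1/r₁−1/r₂)/(4πk) = 0.5843 ⇒ k = 0.1014/(4π·0.5843) = 0.0138 W/m·K

k = 0.0138 W/m·K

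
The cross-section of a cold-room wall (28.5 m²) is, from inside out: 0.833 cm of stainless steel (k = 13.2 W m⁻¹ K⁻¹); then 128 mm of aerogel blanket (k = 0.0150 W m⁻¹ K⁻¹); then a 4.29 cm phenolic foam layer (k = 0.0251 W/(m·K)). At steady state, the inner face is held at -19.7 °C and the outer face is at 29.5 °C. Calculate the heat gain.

Resistance network (inner→outer):
  R_stainless steel = L/(kA) = 0.00833/(13.2·28.5) = 2.214×10^-5 K/W
  R_aerogel blanket = L/(kA) = 0.128/(0.0150·28.5) = 0.2994 K/W
  R_phenolic foam = L/(kA) = 0.0429/(0.0251·28.5) = 0.05997 K/W
ΣR = 2.214×10^-5 + 0.2994 + 0.05997 = 0.3594 K/W
Q = ΔT/ΣR = (-19.7 °C − 29.5 °C)/0.3594 = -137 W
(Negative Q ⇒ heat flows inward; heat gain = 137 W.)

Q = 137 W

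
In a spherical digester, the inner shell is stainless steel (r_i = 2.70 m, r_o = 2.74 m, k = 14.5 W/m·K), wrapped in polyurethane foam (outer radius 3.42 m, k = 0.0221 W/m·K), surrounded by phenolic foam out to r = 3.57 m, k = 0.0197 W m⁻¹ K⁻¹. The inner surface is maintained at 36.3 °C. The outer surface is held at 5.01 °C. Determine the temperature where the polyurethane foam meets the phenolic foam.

T = 10.0 °C

Resistance network (inner→outer):
  R_stainless steel = (1/2.70 − 1/2.74)/(4πk) = 0.005407/(4π·14.5) = 2.967×10^-5 K/W
  R_polyurethane foam = (1/2.74 − 1/3.42)/(4πk) = 0.07257/(4π·0.0221) = 0.2613 K/W
  R_phenolic foam = (1/3.42 − 1/3.57)/(4πk) = 0.01229/(4π·0.0197) = 0.04963 K/W
ΣR = 2.967×10^-5 + 0.2613 + 0.04963 = 0.3110 K/W
Q = ΔT/ΣR = (36.3 °C − 5.01 °C)/0.3110 = 100.6 W
From the inner boundary to the polyurethane foam/phenolic foam interface, ΣR_partial = 0.2613 K/W.
T_interface = T_in − Q·ΣR_partial = 36.3 °C − (100.6)(0.2613) = 10.0 °C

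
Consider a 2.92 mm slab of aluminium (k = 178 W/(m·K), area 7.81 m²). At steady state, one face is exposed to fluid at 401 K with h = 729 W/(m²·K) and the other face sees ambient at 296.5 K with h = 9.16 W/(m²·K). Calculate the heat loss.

Resistance network (inner→outer):
  R_conv,in = 1/(hA) = 1/(729·7.81) = 1.756×10^-4 K/W
  R_aluminium = L/(kA) = 0.00292/(178·7.81) = 2.100×10^-6 K/W
  R_conv,out = 1/(hA) = 1/(9.16·7.81) = 0.01398 K/W
ΣR = 1.756×10^-4 + 2.100×10^-6 + 0.01398 = 0.01416 K/W
Q = ΔT/ΣR = (401 K − 296.5 K)/0.01416 = 7380 W

Q = 7.38 kW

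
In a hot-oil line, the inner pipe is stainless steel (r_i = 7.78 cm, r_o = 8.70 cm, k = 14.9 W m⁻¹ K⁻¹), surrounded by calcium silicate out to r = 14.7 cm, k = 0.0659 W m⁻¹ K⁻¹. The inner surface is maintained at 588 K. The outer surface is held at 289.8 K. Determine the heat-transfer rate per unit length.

Q' = 235 W/m

Resistance network (inner→outer):
  R'_stainless steel = ln(0.0870/0.0778)/(2πk) = 0.1118/(2π·14.9) = 0.001194 m·K/W
  R'_calcium silicate = ln(0.147/0.0870)/(2πk) = 0.5245/(2π·0.0659) = 1.267 m·K/W
ΣR = 0.001194 + 1.267 = 1.268 m·K/W
Q' = ΔT/ΣR = (588 K − 289.8 K)/1.268 = 235 W/m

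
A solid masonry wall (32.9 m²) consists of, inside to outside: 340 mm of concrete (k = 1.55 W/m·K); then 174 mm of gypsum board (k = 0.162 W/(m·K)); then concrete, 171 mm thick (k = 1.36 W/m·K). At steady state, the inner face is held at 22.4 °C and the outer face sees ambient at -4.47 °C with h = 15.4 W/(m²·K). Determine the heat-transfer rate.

Series thermal resistances, inner to outer:
  R_concrete = L/(kA) = 0.340/(1.55·32.9) = 0.006667 K/W
  R_gypsum board = L/(kA) = 0.174/(0.162·32.9) = 0.03265 K/W
  R_concrete = L/(kA) = 0.171/(1.36·32.9) = 0.003822 K/W
  R_conv,out = 1/(hA) = 1/(15.4·32.9) = 0.001974 K/W
ΣR = 0.006667 + 0.03265 + 0.003822 + 0.001974 = 0.04511 K/W
Q = ΔT/ΣR = (22.4 °C − -4.47 °C)/0.04511 = 596 W

Q = 596 W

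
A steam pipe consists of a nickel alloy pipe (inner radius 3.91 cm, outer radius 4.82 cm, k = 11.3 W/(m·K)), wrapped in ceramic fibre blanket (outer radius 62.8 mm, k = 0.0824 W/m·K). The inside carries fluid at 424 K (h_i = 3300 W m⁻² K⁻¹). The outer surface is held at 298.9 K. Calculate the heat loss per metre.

Q' = 243 W/m

Resistance network (inner→outer):
  R'_conv,in = 1/(2πr h) = 1/(2π·0.0391·3300) = 0.001233 m·K/W
  R'_nickel alloy = ln(0.0482/0.0391)/(2πk) = 0.2092/(2π·11.3) = 0.002947 m·K/W
  R'_ceramic fibre blanket = ln(0.0628/0.0482)/(2πk) = 0.2646/(2π·0.0824) = 0.5111 m·K/W
ΣR = 0.001233 + 0.002947 + 0.5111 = 0.5153 m·K/W
Q' = ΔT/ΣR = (424 K − 298.9 K)/0.5153 = 243 W/m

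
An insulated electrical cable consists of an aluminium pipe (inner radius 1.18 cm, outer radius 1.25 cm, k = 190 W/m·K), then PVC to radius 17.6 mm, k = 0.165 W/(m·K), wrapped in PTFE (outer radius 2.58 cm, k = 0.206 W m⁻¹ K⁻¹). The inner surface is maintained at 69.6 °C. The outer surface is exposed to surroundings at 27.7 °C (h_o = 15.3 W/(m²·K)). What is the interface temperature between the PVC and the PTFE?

T = 56.2 °C

Resistance network (inner→outer):
  R'_aluminium = ln(0.0125/0.0118)/(2πk) = 0.05763/(2π·190) = 4.827×10^-5 m·K/W
  R'_PVC = ln(0.0176/0.0125)/(2πk) = 0.3422/(2π·0.165) = 0.3300 m·K/W
  R'_PTFE = ln(0.0258/0.0176)/(2πk) = 0.3825/(2π·0.206) = 0.2955 m·K/W
  R'_conv,out = 1/(2πr h) = 1/(2π·0.0258·15.3) = 0.4032 m·K/W
ΣR = 4.827×10^-5 + 0.3300 + 0.2955 + 0.4032 = 1.029 m·K/W
Q' = ΔT/ΣR = (69.6 °C − 27.7 °C)/1.029 = 40.72 W/m
From the inner boundary to the PVC/PTFE interface, ΣR_partial = 0.3300 m·K/W.
T_interface = T_in − Q'·ΣR_partial = 69.6 °C − (40.72)(0.3300) = 56.2 °C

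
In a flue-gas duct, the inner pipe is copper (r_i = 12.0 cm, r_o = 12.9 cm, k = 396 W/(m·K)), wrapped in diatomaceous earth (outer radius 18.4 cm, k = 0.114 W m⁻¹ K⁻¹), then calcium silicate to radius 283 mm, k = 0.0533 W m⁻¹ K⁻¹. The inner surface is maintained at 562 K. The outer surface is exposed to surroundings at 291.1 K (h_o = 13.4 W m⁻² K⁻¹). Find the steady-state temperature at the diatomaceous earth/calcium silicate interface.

Resistance network (inner→outer):
  R'_copper = ln(0.129/0.120)/(2πk) = 0.07232/(2π·396) = 2.907×10^-5 m·K/W
  R'_diatomaceous earth = ln(0.184/0.129)/(2πk) = 0.3551/(2π·0.114) = 0.4958 m·K/W
  R'_calcium silicate = ln(0.283/0.184)/(2πk) = 0.4305/(2π·0.0533) = 1.286 m·K/W
  R'_conv,out = 1/(2πr h) = 1/(2π·0.283·13.4) = 0.04197 m·K/W
ΣR = 2.907×10^-5 + 0.4958 + 1.286 + 0.04197 = 1.824 m·K/W
Q' = ΔT/ΣR = (562 K − 291.1 K)/1.824 = 148.5 W/m
From the inner boundary to the diatomaceous earth/calcium silicate interface, ΣR_partial = 0.4958 m·K/W.
T_interface = T_in − Q'·ΣR_partial = 562 K − (148.5)(0.4958) = 488 K

T = 488 K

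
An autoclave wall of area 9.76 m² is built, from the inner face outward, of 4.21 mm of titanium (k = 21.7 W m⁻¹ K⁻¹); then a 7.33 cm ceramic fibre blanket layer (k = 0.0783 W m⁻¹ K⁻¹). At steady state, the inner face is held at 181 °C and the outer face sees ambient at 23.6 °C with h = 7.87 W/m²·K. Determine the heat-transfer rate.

Q = 1440 W

Treat each layer as a resistance in series:
  R_titanium = L/(kA) = 0.00421/(21.7·9.76) = 1.988×10^-5 K/W
  R_ceramic fibre blanket = L/(kA) = 0.0733/(0.0783·9.76) = 0.09592 K/W
  R_conv,out = 1/(hA) = 1/(7.87·9.76) = 0.01302 K/W
ΣR = 1.988×10^-5 + 0.09592 + 0.01302 = 0.1090 K/W
Q = ΔT/ΣR = (181 °C − 23.6 °C)/0.1090 = 1440 W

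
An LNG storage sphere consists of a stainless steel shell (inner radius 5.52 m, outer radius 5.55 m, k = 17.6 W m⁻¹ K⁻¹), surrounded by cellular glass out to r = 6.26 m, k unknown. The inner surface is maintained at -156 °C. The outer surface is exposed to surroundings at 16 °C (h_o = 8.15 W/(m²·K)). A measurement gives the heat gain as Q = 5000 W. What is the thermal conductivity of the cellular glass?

ΣR = ΔT/Q = |-156 − 16|/5000 = 0.03440 K/W
Known resistances:
  R_stainless steel = (1/5.52 − 1/5.55)/(4πk) = 9.792×10^-4/(4π·17.6) = 4.428×10^-6 K/W
  R_conv,out = 1/(4πr²h) = 1/(4π·6.26²·8.15) = 2.492×10^-4 K/W
R_cellular glass = ΣR − ΣR_known = 0.03440 − 2.536×10^-4 = 0.03415 K/W
(1/r₁−1/r₂)/(4πk) = 0.03415 ⇒ k = 0.02044/(4π·0.03415) = 0.0476 W/m·K

k = 0.0476 W/m·K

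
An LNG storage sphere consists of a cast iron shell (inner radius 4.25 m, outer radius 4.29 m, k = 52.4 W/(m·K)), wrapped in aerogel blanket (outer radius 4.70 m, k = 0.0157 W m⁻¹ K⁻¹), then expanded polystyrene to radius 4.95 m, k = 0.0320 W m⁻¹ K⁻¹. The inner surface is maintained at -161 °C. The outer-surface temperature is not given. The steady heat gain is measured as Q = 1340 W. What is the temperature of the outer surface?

Series resistances:
  R_cast iron = (1/4.25 − 1/4.29)/(4πk) = 0.002194/(4π·52.4) = 3.332×10^-6 K/W
  R_aerogel blanket = (1/4.29 − 1/4.70)/(4πk) = 0.02033/(4π·0.0157) = 0.1031 K/W
  R_expanded polystyrene = (1/4.70 − 1/4.95)/(4πk) = 0.01075/(4π·0.0320) = 0.02672 K/W
ΣR = 0.1298 K/W
ΔT = Q·ΣR = 1340 × 0.1298 = 173.9 K
Heat flows inward, so T_out = T_in + ΔT = -161 + 173.9 = 12.9 °C

T_out = 12.9 °C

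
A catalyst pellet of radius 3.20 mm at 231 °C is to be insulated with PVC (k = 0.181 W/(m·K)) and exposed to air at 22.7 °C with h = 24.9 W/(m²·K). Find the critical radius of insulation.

r_cr = 1.45 cm

For a sphere, r_cr = 2k_ins/h = 2·0.181/24.9 = 0.0145 m = 1.45 cm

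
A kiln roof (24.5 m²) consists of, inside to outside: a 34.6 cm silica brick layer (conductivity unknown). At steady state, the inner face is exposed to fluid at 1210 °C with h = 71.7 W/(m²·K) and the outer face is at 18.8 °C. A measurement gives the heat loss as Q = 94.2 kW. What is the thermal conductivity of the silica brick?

k = 1.17 W/m·K

ΣR = ΔT/Q = |1210 − 18.8|/94200 = 0.01265 K/W
Known resistances:
  R_conv,in = 1/(hA) = 1/(71.7·24.5) = 5.693×10^-4 K/W
R_silica brick = ΣR − ΣR_known = 0.01265 − 5.693×10^-4 = 0.01208 K/W
L/(kA) = 0.01208 ⇒ k = 0.346/(0.01208·24.5) = 1.17 W/m·K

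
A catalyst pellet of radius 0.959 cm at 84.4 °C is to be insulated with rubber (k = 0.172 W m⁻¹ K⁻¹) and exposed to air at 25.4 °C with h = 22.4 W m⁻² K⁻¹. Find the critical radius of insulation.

r_cr = 1.54 cm

For a sphere, r_cr = 2k_ins/h = 2·0.172/22.4 = 0.0154 m = 1.54 cm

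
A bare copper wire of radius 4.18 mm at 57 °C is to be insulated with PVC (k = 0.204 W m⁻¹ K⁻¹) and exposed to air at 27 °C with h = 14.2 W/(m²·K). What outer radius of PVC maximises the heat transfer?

For a cylinder, r_cr = k_ins/h = 0.204/14.2 = 0.0144 m = 1.44 cm

r_cr = 1.44 cm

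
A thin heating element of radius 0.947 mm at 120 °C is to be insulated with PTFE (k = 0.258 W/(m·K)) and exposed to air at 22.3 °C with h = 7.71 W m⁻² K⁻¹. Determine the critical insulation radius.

For a cylinder, r_cr = k_ins/h = 0.258/7.71 = 0.0335 m = 3.35 cm

r_cr = 3.35 cm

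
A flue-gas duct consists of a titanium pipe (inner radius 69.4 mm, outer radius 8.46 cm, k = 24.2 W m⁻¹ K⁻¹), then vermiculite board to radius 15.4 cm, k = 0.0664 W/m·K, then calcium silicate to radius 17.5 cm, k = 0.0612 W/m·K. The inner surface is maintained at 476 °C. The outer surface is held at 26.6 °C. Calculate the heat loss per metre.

Q' = 254 W/m

Resistance network (inner→outer):
  R'_titanium = ln(0.0846/0.0694)/(2πk) = 0.1980/(2π·24.2) = 0.001302 m·K/W
  R'_vermiculite board = ln(0.154/0.0846)/(2πk) = 0.5990/(2π·0.0664) = 1.436 m·K/W
  R'_calcium silicate = ln(0.175/0.154)/(2πk) = 0.1278/(2π·0.0612) = 0.3324 m·K/W
ΣR = 0.001302 + 1.436 + 0.3324 = 1.770 m·K/W
Q' = ΔT/ΣR = (476 °C − 26.6 °C)/1.770 = 254 W/m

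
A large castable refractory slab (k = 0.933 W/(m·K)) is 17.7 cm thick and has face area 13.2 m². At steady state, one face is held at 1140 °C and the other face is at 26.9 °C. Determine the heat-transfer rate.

Q = kA·ΔT/L = 0.933 × 13.2 × |1140 °C − 26.9 °C| / 0.177 = 77400 W

Q = 77.4 kW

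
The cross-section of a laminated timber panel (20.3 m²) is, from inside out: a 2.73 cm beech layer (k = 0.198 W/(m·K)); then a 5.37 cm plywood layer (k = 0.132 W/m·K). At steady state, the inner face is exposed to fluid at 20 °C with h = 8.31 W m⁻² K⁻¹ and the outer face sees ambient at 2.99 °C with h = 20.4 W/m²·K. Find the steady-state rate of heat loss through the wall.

Q = 484 W

Resistance network (inner→outer):
  R_conv,in = 1/(hA) = 1/(8.31·20.3) = 0.005928 K/W
  R_beech = L/(kA) = 0.0273/(0.198·20.3) = 0.006792 K/W
  R_plywood = L/(kA) = 0.0537/(0.132·20.3) = 0.02004 K/W
  R_conv,out = 1/(hA) = 1/(20.4·20.3) = 0.002415 K/W
ΣR = 0.005928 + 0.006792 + 0.02004 + 0.002415 = 0.03517 K/W
Q = ΔT/ΣR = (20 °C − 2.99 °C)/0.03517 = 484 W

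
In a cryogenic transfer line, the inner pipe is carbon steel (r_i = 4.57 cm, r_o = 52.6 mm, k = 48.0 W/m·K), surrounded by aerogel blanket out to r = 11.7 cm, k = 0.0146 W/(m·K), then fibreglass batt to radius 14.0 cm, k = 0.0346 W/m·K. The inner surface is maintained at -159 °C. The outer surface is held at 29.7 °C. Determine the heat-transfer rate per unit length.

Treat each layer as a resistance in series:
  R'_carbon steel = ln(0.0526/0.0457)/(2πk) = 0.1406/(2π·48.0) = 4.663×10^-4 m·K/W
  R'_aerogel blanket = ln(0.117/0.0526)/(2πk) = 0.7995/(2π·0.0146) = 8.715 m·K/W
  R'_fibreglass batt = ln(0.140/0.117)/(2πk) = 0.1795/(2π·0.0346) = 0.8255 m·K/W
ΣR = 4.663×10^-4 + 8.715 + 0.8255 = 9.541 m·K/W
Q' = ΔT/ΣR = (-159 °C − 29.7 °C)/9.541 = -19.8 W/m
(Negative Q' ⇒ heat flows inward; heat gain = 19.8 W/m.)

Q' = 19.8 W/m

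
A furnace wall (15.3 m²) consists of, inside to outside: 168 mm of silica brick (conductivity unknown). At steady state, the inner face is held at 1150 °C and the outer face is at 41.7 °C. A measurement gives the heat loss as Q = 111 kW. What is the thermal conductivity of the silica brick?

ΣR = ΔT/Q = |1150 − 41.7|/1.11×10^5 = 0.009985 K/W
L/(kA) = 0.009985 ⇒ k = 0.168/(0.009985·15.3) = 1.10 W/m·K

k = 1.10 W/m·K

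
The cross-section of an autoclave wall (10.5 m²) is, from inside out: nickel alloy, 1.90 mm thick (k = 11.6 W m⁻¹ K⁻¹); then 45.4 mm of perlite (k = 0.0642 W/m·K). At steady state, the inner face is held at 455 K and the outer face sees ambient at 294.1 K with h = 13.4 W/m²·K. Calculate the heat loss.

Resistance network (inner→outer):
  R_nickel alloy = L/(kA) = 0.00190/(11.6·10.5) = 1.560×10^-5 K/W
  R_perlite = L/(kA) = 0.0454/(0.0642·10.5) = 0.06735 K/W
  R_conv,out = 1/(hA) = 1/(13.4·10.5) = 0.007107 K/W
ΣR = 1.560×10^-5 + 0.06735 + 0.007107 = 0.07447 K/W
Q = ΔT/ΣR = (455 K − 294.1 K)/0.07447 = 2160 W

Q = 2160 W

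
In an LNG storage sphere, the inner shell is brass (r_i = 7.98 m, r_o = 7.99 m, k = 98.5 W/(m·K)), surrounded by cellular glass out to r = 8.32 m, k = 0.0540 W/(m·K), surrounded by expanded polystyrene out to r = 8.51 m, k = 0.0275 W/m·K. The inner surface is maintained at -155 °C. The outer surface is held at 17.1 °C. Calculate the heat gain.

Treat each layer as a resistance in series:
  R_brass = (1/7.98 − 1/7.99)/(4πk) = 1.568×10^-4/(4π·98.5) = 1.267×10^-7 K/W
  R_cellular glass = (1/7.99 − 1/8.32)/(4πk) = 0.004964/(4π·0.0540) = 0.007315 K/W
  R_expanded polystyrene = (1/8.32 − 1/8.51)/(4πk) = 0.002683/(4π·0.0275) = 0.007765 K/W
ΣR = 1.267×10^-7 + 0.007315 + 0.007765 = 0.01508 K/W
Q = ΔT/ΣR = (-155 °C − 17.1 °C)/0.01508 = -11400 W
(Negative Q ⇒ heat flows inward; heat gain = 11400 W.)

Q = 11400 W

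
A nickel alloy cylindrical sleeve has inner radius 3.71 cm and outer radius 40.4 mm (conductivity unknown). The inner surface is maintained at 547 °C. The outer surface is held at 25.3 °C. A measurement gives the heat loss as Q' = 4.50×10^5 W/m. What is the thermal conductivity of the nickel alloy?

k = 11.7 W/m·K

ΣR = ΔT/Q' = |547 − 25.3|/4.50×10^5 = 0.001159 m·K/W
ln(r₂/r₁)/(2πk) = 0.001159 ⇒ k = 0.08521/(2π·0.001159) = 11.7 W/m·K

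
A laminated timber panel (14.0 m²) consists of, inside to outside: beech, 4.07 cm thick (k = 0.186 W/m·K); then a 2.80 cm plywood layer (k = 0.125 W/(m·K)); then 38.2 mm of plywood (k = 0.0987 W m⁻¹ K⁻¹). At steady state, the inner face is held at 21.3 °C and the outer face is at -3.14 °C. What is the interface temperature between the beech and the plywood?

Resistance network (inner→outer):
  R_beech = L/(kA) = 0.0407/(0.186·14.0) = 0.01563 K/W
  R_plywood = L/(kA) = 0.0280/(0.125·14.0) = 0.01600 K/W
  R_plywood = L/(kA) = 0.0382/(0.0987·14.0) = 0.02765 K/W
ΣR = 0.01563 + 0.01600 + 0.02765 = 0.05928 K/W
Q = ΔT/ΣR = (21.3 °C − -3.14 °C)/0.05928 = 412.3 W
From the inner boundary to the beech/plywood interface, ΣR_partial = 0.01563 K/W.
T_interface = T_in − Q·ΣR_partial = 21.3 °C − (412.3)(0.01563) = 14.9 °C

T = 14.9 °C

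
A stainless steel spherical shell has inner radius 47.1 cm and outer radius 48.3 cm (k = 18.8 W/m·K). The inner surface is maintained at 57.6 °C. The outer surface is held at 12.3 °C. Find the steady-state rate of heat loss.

Q = 203 kW

Q = 4πk·ΔT/(1/r₁ − 1/r₂) = 4π × 18.8 × 45.3 / (1/0.471 − 1/0.483) = 2.03×10^5 W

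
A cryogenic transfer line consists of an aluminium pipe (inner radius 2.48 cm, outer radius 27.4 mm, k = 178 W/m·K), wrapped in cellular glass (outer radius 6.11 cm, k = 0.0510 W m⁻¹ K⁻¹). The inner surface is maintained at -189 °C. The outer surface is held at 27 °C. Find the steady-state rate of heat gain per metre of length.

Q' = 86.3 W/m

Series thermal resistances, inner to outer:
  R'_aluminium = ln(0.0274/0.0248)/(2πk) = 0.09970/(2π·178) = 8.914×10^-5 m·K/W
  R'_cellular glass = ln(0.0611/0.0274)/(2πk) = 0.8020/(2π·0.0510) = 2.503 m·K/W
ΣR = 8.914×10^-5 + 2.503 = 2.503 m·K/W
Q' = ΔT/ΣR = (-189 °C − 27 °C)/2.503 = -86.3 W/m
(Negative Q' ⇒ heat flows inward; heat gain = 86.3 W/m.)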